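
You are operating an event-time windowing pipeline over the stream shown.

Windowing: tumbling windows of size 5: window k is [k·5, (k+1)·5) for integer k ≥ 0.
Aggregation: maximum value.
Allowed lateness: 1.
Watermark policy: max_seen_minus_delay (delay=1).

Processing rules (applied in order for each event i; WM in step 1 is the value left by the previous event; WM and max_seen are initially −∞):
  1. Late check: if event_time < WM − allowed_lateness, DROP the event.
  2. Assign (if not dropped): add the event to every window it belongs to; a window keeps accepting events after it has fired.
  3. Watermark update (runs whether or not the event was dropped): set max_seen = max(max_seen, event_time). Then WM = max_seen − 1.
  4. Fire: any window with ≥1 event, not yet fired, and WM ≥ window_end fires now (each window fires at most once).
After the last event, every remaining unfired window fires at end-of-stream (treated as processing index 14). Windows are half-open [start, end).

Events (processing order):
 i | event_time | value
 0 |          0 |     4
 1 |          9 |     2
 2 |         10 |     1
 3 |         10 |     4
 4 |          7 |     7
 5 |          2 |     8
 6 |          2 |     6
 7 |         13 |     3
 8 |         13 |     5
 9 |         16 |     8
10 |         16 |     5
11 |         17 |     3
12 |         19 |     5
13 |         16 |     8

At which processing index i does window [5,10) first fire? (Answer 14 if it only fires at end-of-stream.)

7

i=0 t=0 v=4: → [0,5); WM=-1
i=1 t=9 v=2: → [5,10); WM=8; [0,5) fires=4
i=2 t=10 v=1: → [10,15); WM=9
i=3 t=10 v=4: → [10,15); WM=9
i=4 t=7 v=7: DROP (t<9-1); WM=9
i=5 t=2 v=8: DROP (t<9-1); WM=9
i=6 t=2 v=6: DROP (t<9-1); WM=9
i=7 t=13 v=3: → [10,15); WM=12; [5,10) fires=2
i=8 t=13 v=5: → [10,15); WM=12
i=9 t=16 v=8: → [15,20); WM=15; [10,15) fires=5
i=10 t=16 v=5: → [15,20); WM=15
i=11 t=17 v=3: → [15,20); WM=16
i=12 t=19 v=5: → [15,20); WM=18
i=13 t=16 v=8: DROP (t<18-1); WM=18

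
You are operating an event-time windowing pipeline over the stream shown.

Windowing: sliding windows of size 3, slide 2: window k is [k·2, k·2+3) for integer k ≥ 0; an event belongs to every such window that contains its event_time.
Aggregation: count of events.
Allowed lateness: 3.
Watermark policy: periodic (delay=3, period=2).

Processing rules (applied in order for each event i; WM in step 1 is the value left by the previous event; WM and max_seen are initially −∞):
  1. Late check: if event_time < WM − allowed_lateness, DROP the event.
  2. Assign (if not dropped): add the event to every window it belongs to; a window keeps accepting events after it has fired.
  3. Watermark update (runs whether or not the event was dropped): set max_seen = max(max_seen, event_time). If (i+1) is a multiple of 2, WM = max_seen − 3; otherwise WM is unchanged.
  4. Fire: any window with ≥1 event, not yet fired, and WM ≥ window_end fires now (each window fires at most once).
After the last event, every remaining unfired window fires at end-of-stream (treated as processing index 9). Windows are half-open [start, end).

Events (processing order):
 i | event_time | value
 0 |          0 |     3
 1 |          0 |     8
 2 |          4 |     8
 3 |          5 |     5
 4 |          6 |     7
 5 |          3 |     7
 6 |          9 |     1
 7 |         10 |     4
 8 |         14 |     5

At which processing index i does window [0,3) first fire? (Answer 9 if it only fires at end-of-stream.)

i=0 t=0 v=3: → [0,3); WM=−∞
i=1 t=0 v=8: → [0,3); WM=-3
i=2 t=4 v=8: → [4,7),[2,5); WM=-3
i=3 t=5 v=5: → [4,7); WM=2
i=4 t=6 v=7: → [6,9),[4,7); WM=2
i=5 t=3 v=7: → [2,5); WM=3; [0,3) fires=2
i=6 t=9 v=1: → [8,11); WM=3
i=7 t=10 v=4: → [10,13),[8,11); WM=7; [2,5) fires=2 [4,7) fires=3
i=8 t=14 v=5: → [14,17),[12,15); WM=7

5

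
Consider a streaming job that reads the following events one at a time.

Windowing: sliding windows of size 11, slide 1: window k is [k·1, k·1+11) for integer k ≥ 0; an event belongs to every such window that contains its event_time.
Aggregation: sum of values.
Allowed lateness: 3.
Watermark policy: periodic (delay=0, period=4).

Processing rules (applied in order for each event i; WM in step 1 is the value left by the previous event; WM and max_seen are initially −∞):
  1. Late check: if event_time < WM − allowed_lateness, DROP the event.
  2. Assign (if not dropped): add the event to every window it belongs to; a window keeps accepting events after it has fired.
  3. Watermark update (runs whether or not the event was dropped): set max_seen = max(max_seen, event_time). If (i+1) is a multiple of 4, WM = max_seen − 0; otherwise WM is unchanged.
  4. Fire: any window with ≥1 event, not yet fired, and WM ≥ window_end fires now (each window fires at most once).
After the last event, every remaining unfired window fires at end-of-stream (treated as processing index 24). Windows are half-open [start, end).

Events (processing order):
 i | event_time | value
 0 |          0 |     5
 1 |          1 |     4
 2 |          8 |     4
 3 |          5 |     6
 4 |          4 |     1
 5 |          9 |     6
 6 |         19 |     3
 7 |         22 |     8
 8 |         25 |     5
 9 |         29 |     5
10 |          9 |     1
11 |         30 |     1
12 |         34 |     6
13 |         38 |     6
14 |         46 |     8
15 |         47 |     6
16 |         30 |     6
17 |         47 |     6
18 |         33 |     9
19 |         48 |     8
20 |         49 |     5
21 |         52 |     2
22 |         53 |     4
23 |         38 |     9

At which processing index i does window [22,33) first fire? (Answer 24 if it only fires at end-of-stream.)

i=0 t=0 v=5: → [0,11); WM=−∞
i=1 t=1 v=4: → [1,12),[0,11); WM=−∞
i=2 t=8 v=4: → [8,19),[7,18),[6,17),[5,16),[4,15),[3,14),[2,13),[1,12),[0,11); WM=−∞
i=3 t=5 v=6: → [5,16),[4,15),[3,14),[2,13),[1,12),[0,11); WM=8
i=4 t=4 v=1: DROP (t<8-3); WM=8
i=5 t=9 v=6: → [9,20),[8,19),[7,18),[6,17),[5,16),[4,15),[3,14),[2,13),[1,12),[0,11); WM=8
i=6 t=19 v=3: → [19,30),[18,29),[17,28),[16,27),[15,26),[14,25),[13,24),[12,23),[11,22),[10,21),[9,20); WM=8
i=7 t=22 v=8: → [22,33),[21,32),[20,31),[19,30),[18,29),[17,28),[16,27),[15,26),[14,25),[13,24),[12,23); WM=22; [0,11) fires=25 [1,12) fires=20 [2,13) fires=16 [3,14) fires=16 [4,15) fires=16 [5,16) fires=16 [6,17) fires=10 [7,18) fires=10 [8,19) fires=10 [9,20) fires=9 [10,21) fires=3 [11,22) fires=3
i=8 t=25 v=5: → [25,36),[24,35),[23,34),[22,33),[21,32),[20,31),[19,30),[18,29),[17,28),[16,27),[15,26); WM=22
i=9 t=29 v=5: → [29,40),[28,39),[27,38),[26,37),[25,36),[24,35),[23,34),[22,33),[21,32),[20,31),[19,30); WM=22
i=10 t=9 v=1: DROP (t<22-3); WM=22
i=11 t=30 v=1: → [30,41),[29,40),[28,39),[27,38),[26,37),[25,36),[24,35),[23,34),[22,33),[21,32),[20,31); WM=30; [12,23) fires=11 [13,24) fires=11 [14,25) fires=11 [15,26) fires=16 [16,27) fires=16 [17,28) fires=16 [18,29) fires=16 [19,30) fires=21
i=12 t=34 v=6: → [34,45),[33,44),[32,43),[31,42),[30,41),[29,40),[28,39),[27,38),[26,37),[25,36),[24,35); WM=30
i=13 t=38 v=6: → [38,49),[37,48),[36,47),[35,46),[34,45),[33,44),[32,43),[31,42),[30,41),[29,40),[28,39); WM=30
i=14 t=46 v=8: → [46,57),[45,56),[44,55),[43,54),[42,53),[41,52),[40,51),[39,50),[38,49),[37,48),[36,47); WM=30
i=15 t=47 v=6: → [47,58),[46,57),[45,56),[44,55),[43,54),[42,53),[41,52),[40,51),[39,50),[38,49),[37,48); WM=47; [20,31) fires=19 [21,32) fires=19 [22,33) fires=19 [23,34) fires=11 [24,35) fires=17 [25,36) fires=17 [26,37) fires=12 [27,38) fires=12 [28,39) fires=18 [29,40) fires=18 [30,41) fires=13 [31,42) fires=12 [32,43) fires=12 [33,44) fires=12 [34,45) fires=12 [35,46) fires=6 [36,47) fires=14
i=16 t=30 v=6: DROP (t<47-3); WM=47
i=17 t=47 v=6: → [47,58),[46,57),[45,56),[44,55),[43,54),[42,53),[41,52),[40,51),[39,50),[38,49),[37,48); WM=47
i=18 t=33 v=9: DROP (t<47-3); WM=47
i=19 t=48 v=8: → [48,59),[47,58),[46,57),[45,56),[44,55),[43,54),[42,53),[41,52),[40,51),[39,50),[38,49); WM=48; [37,48) fires=26
i=20 t=49 v=5: → [49,60),[48,59),[47,58),[46,57),[45,56),[44,55),[43,54),[42,53),[41,52),[40,51),[39,50); WM=48
i=21 t=52 v=2: → [52,63),[51,62),[50,61),[49,60),[48,59),[47,58),[46,57),[45,56),[44,55),[43,54),[42,53); WM=48
i=22 t=53 v=4: → [53,64),[52,63),[51,62),[50,61),[49,60),[48,59),[47,58),[46,57),[45,56),[44,55),[43,54); WM=48
i=23 t=38 v=9: DROP (t<48-3); WM=53; [38,49) fires=34 [39,50) fires=33 [40,51) fires=33 [41,52) fires=33 [42,53) fires=35

15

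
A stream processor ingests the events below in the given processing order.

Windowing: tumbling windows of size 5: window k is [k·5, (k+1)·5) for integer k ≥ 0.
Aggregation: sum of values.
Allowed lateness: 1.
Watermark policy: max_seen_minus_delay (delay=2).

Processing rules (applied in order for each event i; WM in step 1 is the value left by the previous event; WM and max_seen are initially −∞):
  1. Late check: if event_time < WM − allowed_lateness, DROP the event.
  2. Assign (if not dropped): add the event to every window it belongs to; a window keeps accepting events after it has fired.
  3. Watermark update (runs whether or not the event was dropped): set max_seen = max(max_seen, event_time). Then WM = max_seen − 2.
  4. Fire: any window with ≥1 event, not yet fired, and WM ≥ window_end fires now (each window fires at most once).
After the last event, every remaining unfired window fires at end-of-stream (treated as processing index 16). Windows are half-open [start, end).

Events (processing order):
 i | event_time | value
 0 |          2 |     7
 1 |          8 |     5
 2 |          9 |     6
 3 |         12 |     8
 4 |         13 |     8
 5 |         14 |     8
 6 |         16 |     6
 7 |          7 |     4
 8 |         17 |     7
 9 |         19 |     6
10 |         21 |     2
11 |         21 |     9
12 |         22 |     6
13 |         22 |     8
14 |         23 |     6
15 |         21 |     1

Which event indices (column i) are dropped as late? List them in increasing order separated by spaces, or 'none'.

7

i=0 t=2 v=7: → [0,5); WM=0
i=1 t=8 v=5: → [5,10); WM=6; [0,5) fires=7
i=2 t=9 v=6: → [5,10); WM=7
i=3 t=12 v=8: → [10,15); WM=10; [5,10) fires=11
i=4 t=13 v=8: → [10,15); WM=11
i=5 t=14 v=8: → [10,15); WM=12
i=6 t=16 v=6: → [15,20); WM=14
i=7 t=7 v=4: DROP (t<14-1); WM=14
i=8 t=17 v=7: → [15,20); WM=15; [10,15) fires=24
i=9 t=19 v=6: → [15,20); WM=17
i=10 t=21 v=2: → [20,25); WM=19
i=11 t=21 v=9: → [20,25); WM=19
i=12 t=22 v=6: → [20,25); WM=20; [15,20) fires=19
i=13 t=22 v=8: → [20,25); WM=20
i=14 t=23 v=6: → [20,25); WM=21
i=15 t=21 v=1: → [20,25); WM=21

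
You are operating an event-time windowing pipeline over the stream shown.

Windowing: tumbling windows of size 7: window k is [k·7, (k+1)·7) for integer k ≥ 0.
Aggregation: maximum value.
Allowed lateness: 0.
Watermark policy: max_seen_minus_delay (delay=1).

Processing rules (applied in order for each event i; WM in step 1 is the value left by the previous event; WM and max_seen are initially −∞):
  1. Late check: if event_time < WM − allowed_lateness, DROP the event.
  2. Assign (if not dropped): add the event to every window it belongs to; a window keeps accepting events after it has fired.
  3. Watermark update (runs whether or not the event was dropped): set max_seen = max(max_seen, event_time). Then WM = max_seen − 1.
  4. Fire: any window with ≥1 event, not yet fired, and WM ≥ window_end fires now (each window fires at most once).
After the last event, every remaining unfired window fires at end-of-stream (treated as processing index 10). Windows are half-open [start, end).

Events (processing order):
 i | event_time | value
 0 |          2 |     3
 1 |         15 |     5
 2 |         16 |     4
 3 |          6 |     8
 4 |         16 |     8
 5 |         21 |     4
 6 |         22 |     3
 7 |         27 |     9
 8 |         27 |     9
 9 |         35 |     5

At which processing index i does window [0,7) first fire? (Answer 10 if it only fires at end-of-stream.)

1

i=0 t=2 v=3: → [0,7); WM=1
i=1 t=15 v=5: → [14,21); WM=14; [0,7) fires=3
i=2 t=16 v=4: → [14,21); WM=15
i=3 t=6 v=8: DROP (t<15-0); WM=15
i=4 t=16 v=8: → [14,21); WM=15
i=5 t=21 v=4: → [21,28); WM=20
i=6 t=22 v=3: → [21,28); WM=21; [14,21) fires=8
i=7 t=27 v=9: → [21,28); WM=26
i=8 t=27 v=9: → [21,28); WM=26
i=9 t=35 v=5: → [35,42); WM=34; [21,28) fires=9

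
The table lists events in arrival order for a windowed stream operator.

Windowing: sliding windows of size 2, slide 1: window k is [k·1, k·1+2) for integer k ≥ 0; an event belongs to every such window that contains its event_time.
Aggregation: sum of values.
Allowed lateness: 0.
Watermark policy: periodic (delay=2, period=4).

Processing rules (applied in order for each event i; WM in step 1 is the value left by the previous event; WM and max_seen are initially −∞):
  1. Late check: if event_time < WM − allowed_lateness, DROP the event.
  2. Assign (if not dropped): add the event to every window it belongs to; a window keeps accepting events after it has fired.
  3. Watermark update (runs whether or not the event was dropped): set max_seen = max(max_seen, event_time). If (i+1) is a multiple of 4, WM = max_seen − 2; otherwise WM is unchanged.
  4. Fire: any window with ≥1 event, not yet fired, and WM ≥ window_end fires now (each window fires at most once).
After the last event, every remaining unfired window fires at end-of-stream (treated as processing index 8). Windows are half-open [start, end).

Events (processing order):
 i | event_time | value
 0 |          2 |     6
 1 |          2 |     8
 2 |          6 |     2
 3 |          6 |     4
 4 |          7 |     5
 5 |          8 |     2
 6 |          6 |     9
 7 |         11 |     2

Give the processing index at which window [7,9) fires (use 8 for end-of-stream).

7

i=0 t=2 v=6: → [2,4),[1,3); WM=−∞
i=1 t=2 v=8: → [2,4),[1,3); WM=−∞
i=2 t=6 v=2: → [6,8),[5,7); WM=−∞
i=3 t=6 v=4: → [6,8),[5,7); WM=4; [1,3) fires=14 [2,4) fires=14
i=4 t=7 v=5: → [7,9),[6,8); WM=4
i=5 t=8 v=2: → [8,10),[7,9); WM=4
i=6 t=6 v=9: → [6,8),[5,7); WM=4
i=7 t=11 v=2: → [11,13),[10,12); WM=9; [5,7) fires=15 [6,8) fires=20 [7,9) fires=7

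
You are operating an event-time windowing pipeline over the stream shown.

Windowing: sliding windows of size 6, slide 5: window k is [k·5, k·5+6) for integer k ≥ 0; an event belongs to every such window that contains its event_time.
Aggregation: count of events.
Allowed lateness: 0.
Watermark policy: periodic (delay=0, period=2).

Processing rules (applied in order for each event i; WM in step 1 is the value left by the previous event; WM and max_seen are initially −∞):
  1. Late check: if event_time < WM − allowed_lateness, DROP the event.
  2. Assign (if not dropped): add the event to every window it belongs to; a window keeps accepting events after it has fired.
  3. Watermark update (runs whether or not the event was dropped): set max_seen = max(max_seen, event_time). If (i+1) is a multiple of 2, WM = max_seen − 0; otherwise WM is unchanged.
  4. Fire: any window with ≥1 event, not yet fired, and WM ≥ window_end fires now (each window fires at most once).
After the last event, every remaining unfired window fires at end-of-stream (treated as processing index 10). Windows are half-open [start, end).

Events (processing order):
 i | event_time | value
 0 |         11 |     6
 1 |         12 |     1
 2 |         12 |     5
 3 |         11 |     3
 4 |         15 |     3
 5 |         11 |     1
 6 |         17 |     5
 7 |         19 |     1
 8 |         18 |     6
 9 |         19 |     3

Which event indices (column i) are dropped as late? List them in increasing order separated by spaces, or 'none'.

3 5 8

i=0 t=11 v=6: → [10,16); WM=−∞
i=1 t=12 v=1: → [10,16); WM=12
i=2 t=12 v=5: → [10,16); WM=12
i=3 t=11 v=3: DROP (t<12-0); WM=12
i=4 t=15 v=3: → [15,21),[10,16); WM=12
i=5 t=11 v=1: DROP (t<12-0); WM=15
i=6 t=17 v=5: → [15,21); WM=15
i=7 t=19 v=1: → [15,21); WM=19; [10,16) fires=4
i=8 t=18 v=6: DROP (t<19-0); WM=19
i=9 t=19 v=3: → [15,21); WM=19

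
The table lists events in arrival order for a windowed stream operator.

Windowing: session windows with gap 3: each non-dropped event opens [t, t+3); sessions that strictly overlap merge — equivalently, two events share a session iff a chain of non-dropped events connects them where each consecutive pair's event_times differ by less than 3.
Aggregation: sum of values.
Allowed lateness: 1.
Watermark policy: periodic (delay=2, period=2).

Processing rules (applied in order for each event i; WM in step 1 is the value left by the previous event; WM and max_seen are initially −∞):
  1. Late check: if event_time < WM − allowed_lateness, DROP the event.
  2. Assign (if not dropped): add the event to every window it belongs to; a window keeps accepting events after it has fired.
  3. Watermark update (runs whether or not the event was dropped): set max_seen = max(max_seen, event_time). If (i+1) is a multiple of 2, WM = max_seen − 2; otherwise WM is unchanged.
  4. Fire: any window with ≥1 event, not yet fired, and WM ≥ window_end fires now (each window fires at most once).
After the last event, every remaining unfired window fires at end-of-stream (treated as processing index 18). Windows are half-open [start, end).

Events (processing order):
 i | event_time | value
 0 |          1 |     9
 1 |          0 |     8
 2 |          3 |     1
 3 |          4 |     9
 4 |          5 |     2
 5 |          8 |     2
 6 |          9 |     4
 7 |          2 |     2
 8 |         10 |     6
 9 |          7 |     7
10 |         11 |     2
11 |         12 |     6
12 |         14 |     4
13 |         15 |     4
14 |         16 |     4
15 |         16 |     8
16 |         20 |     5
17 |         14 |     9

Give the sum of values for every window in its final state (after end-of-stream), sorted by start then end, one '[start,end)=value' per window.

[0,19)=85 [20,23)=5

i=0 t=1 v=9: → [1,4); WM=−∞
i=1 t=0 v=8: → [0,4); WM=-1
i=2 t=3 v=1: → [0,6); WM=-1
i=3 t=4 v=9: → [0,7); WM=2
i=4 t=5 v=2: → [0,8); WM=2
i=5 t=8 v=2: → [8,11); WM=6
i=6 t=9 v=4: → [8,12); WM=6
i=7 t=2 v=2: DROP (t<6-1); WM=7
i=8 t=10 v=6: → [8,13); WM=7
i=9 t=7 v=7: → [0,13); WM=8
i=10 t=11 v=2: → [0,14); WM=8
i=11 t=12 v=6: → [0,15); WM=10
i=12 t=14 v=4: → [0,17); WM=10
i=13 t=15 v=4: → [0,18); WM=13
i=14 t=16 v=4: → [0,19); WM=13
i=15 t=16 v=8: → [0,19); WM=14
i=16 t=20 v=5: → [20,23); WM=14
i=17 t=14 v=9: → [0,19); WM=18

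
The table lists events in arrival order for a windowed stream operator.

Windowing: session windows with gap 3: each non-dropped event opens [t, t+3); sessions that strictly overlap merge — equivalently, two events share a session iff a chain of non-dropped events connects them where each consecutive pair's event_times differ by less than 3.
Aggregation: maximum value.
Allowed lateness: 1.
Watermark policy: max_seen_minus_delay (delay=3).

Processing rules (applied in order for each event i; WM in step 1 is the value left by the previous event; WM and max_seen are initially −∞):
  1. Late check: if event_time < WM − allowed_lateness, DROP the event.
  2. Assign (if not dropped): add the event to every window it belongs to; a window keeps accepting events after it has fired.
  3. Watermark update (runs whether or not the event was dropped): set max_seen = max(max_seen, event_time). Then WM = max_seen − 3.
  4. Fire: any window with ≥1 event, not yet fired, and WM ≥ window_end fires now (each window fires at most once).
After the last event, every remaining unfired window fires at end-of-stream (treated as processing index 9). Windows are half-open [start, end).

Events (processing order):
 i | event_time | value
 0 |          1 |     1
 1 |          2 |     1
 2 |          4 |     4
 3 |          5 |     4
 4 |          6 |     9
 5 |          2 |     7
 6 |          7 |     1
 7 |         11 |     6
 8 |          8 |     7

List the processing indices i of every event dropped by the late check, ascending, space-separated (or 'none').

i=0 t=1 v=1: → [1,4); WM=-2
i=1 t=2 v=1: → [1,5); WM=-1
i=2 t=4 v=4: → [1,7); WM=1
i=3 t=5 v=4: → [1,8); WM=2
i=4 t=6 v=9: → [1,9); WM=3
i=5 t=2 v=7: → [1,9); WM=3
i=6 t=7 v=1: → [1,10); WM=4
i=7 t=11 v=6: → [11,14); WM=8
i=8 t=8 v=7: → [1,11); WM=8

none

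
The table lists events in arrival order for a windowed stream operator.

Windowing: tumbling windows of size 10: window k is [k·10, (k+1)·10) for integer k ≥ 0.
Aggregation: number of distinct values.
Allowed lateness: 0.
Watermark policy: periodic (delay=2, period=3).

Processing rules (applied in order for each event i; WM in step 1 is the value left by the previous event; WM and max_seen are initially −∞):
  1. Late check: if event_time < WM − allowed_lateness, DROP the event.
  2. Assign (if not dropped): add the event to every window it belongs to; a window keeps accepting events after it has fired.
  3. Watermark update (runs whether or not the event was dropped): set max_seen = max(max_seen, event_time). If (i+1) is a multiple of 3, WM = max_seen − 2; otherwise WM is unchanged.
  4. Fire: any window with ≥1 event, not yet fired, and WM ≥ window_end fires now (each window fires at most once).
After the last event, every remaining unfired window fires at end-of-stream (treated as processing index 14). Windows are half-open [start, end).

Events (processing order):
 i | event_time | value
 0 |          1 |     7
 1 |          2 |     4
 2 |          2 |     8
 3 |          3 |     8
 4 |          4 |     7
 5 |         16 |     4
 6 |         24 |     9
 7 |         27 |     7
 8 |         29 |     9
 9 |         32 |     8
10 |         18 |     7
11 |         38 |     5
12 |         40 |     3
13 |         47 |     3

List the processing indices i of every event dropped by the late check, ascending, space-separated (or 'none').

i=0 t=1 v=7: → [0,10); WM=−∞
i=1 t=2 v=4: → [0,10); WM=−∞
i=2 t=2 v=8: → [0,10); WM=0
i=3 t=3 v=8: → [0,10); WM=0
i=4 t=4 v=7: → [0,10); WM=0
i=5 t=16 v=4: → [10,20); WM=14; [0,10) fires=3
i=6 t=24 v=9: → [20,30); WM=14
i=7 t=27 v=7: → [20,30); WM=14
i=8 t=29 v=9: → [20,30); WM=27; [10,20) fires=1
i=9 t=32 v=8: → [30,40); WM=27
i=10 t=18 v=7: DROP (t<27-0); WM=27
i=11 t=38 v=5: → [30,40); WM=36; [20,30) fires=2
i=12 t=40 v=3: → [40,50); WM=36
i=13 t=47 v=3: → [40,50); WM=36

10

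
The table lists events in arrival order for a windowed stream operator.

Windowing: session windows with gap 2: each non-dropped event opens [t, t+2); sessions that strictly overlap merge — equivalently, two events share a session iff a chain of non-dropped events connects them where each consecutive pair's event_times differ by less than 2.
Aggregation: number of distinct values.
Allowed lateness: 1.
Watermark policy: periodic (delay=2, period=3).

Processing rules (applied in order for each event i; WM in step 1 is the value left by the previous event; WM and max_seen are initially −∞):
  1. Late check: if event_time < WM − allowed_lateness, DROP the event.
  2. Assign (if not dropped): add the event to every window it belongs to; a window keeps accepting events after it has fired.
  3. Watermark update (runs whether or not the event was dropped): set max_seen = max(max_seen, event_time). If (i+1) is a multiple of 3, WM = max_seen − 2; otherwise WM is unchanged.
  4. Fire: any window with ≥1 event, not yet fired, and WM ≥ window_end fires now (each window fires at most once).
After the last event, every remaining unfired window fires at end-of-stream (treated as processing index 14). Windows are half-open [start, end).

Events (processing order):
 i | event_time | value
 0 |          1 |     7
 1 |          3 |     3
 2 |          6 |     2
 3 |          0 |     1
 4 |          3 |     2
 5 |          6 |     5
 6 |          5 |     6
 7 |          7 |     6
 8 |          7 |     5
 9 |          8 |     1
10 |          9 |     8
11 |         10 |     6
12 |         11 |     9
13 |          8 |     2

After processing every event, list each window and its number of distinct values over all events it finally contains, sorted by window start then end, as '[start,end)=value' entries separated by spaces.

[1,3)=1 [3,5)=2 [5,13)=6

i=0 t=1 v=7: → [1,3); WM=−∞
i=1 t=3 v=3: → [3,5); WM=−∞
i=2 t=6 v=2: → [6,8); WM=4
i=3 t=0 v=1: DROP (t<4-1); WM=4
i=4 t=3 v=2: → [3,5); WM=4
i=5 t=6 v=5: → [6,8); WM=4
i=6 t=5 v=6: → [5,8); WM=4
i=7 t=7 v=6: → [5,9); WM=4
i=8 t=7 v=5: → [5,9); WM=5
i=9 t=8 v=1: → [5,10); WM=5
i=10 t=9 v=8: → [5,11); WM=5
i=11 t=10 v=6: → [5,12); WM=8
i=12 t=11 v=9: → [5,13); WM=8
i=13 t=8 v=2: → [5,13); WM=8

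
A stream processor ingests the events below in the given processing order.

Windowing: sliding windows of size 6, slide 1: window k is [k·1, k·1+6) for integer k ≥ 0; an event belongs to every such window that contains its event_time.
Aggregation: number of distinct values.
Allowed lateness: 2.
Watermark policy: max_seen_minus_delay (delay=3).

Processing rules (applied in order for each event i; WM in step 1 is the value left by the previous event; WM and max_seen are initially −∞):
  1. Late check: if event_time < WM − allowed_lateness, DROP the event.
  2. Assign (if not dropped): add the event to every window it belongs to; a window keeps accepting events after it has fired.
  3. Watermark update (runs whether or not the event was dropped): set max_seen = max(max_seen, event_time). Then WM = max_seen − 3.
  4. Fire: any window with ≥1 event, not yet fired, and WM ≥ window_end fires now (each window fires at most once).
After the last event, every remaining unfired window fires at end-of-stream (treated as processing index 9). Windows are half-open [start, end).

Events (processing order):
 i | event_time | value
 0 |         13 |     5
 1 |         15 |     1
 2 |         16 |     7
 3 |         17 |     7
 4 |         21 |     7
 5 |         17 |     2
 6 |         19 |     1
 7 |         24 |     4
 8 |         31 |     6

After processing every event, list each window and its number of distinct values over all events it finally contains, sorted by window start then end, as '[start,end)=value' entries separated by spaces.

i=0 t=13 v=5: → [13,19),[12,18),[11,17),[10,16),[9,15),[8,14); WM=10
i=1 t=15 v=1: → [15,21),[14,20),[13,19),[12,18),[11,17),[10,16); WM=12
i=2 t=16 v=7: → [16,22),[15,21),[14,20),[13,19),[12,18),[11,17); WM=13
i=3 t=17 v=7: → [17,23),[16,22),[15,21),[14,20),[13,19),[12,18); WM=14; [8,14) fires=1
i=4 t=21 v=7: → [21,27),[20,26),[19,25),[18,24),[17,23),[16,22); WM=18; [9,15) fires=1 [10,16) fires=2 [11,17) fires=3 [12,18) fires=3
i=5 t=17 v=2: → [17,23),[16,22),[15,21),[14,20),[13,19),[12,18); WM=18
i=6 t=19 v=1: → [19,25),[18,24),[17,23),[16,22),[15,21),[14,20); WM=18
i=7 t=24 v=4: → [24,30),[23,29),[22,28),[21,27),[20,26),[19,25); WM=21; [13,19) fires=4 [14,20) fires=3 [15,21) fires=3
i=8 t=31 v=6: → [31,37),[30,36),[29,35),[28,34),[27,33),[26,32); WM=28; [16,22) fires=3 [17,23) fires=3 [18,24) fires=2 [19,25) fires=3 [20,26) fires=2 [21,27) fires=2 [22,28) fires=1

[8,14)=1 [9,15)=1 [10,16)=2 [11,17)=3 [12,18)=4 [13,19)=4 [14,20)=3 [15,21)=3 [16,22)=3 [17,23)=3 [18,24)=2 [19,25)=3 [20,26)=2 [21,27)=2 [22,28)=1 [23,29)=1 [24,30)=1 [26,32)=1 [27,33)=1 [28,34)=1 [29,35)=1 [30,36)=1 [31,37)=1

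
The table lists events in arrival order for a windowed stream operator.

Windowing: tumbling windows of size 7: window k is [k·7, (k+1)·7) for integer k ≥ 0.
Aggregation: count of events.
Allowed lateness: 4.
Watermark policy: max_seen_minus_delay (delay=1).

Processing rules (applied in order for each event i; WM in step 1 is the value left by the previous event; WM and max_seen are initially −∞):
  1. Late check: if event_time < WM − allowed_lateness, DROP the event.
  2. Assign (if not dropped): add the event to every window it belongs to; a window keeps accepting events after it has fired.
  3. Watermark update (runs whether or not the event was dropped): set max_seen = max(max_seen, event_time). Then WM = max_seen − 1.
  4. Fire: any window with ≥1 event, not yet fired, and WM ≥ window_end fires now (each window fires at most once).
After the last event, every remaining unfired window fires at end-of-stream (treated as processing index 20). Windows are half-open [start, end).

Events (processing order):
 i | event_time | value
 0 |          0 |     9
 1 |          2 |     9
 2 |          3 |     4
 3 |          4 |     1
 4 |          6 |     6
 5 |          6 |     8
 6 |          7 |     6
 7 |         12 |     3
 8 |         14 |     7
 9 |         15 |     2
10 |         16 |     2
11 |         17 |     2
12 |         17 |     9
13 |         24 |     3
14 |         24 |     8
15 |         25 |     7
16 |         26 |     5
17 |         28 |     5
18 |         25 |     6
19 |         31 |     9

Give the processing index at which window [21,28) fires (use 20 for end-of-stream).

i=0 t=0 v=9: → [0,7); WM=-1
i=1 t=2 v=9: → [0,7); WM=1
i=2 t=3 v=4: → [0,7); WM=2
i=3 t=4 v=1: → [0,7); WM=3
i=4 t=6 v=6: → [0,7); WM=5
i=5 t=6 v=8: → [0,7); WM=5
i=6 t=7 v=6: → [7,14); WM=6
i=7 t=12 v=3: → [7,14); WM=11; [0,7) fires=6
i=8 t=14 v=7: → [14,21); WM=13
i=9 t=15 v=2: → [14,21); WM=14; [7,14) fires=2
i=10 t=16 v=2: → [14,21); WM=15
i=11 t=17 v=2: → [14,21); WM=16
i=12 t=17 v=9: → [14,21); WM=16
i=13 t=24 v=3: → [21,28); WM=23; [14,21) fires=5
i=14 t=24 v=8: → [21,28); WM=23
i=15 t=25 v=7: → [21,28); WM=24
i=16 t=26 v=5: → [21,28); WM=25
i=17 t=28 v=5: → [28,35); WM=27
i=18 t=25 v=6: → [21,28); WM=27
i=19 t=31 v=9: → [28,35); WM=30; [21,28) fires=5

19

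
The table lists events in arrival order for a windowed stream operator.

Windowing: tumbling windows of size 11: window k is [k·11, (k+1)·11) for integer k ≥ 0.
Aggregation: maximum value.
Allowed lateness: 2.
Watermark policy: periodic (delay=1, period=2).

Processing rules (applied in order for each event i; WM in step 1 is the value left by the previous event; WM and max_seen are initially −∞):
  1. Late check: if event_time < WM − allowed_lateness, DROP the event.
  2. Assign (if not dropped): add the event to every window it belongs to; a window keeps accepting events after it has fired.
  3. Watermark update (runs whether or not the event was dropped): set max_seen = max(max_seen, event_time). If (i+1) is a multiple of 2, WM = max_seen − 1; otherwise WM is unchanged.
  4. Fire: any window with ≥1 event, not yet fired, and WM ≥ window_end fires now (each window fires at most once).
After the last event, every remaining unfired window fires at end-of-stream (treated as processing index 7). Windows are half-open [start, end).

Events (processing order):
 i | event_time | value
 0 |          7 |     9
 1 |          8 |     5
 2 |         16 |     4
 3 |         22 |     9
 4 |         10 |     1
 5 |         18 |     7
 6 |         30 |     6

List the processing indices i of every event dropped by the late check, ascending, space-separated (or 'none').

4 5

i=0 t=7 v=9: → [0,11); WM=−∞
i=1 t=8 v=5: → [0,11); WM=7
i=2 t=16 v=4: → [11,22); WM=7
i=3 t=22 v=9: → [22,33); WM=21; [0,11) fires=9
i=4 t=10 v=1: DROP (t<21-2); WM=21
i=5 t=18 v=7: DROP (t<21-2); WM=21
i=6 t=30 v=6: → [22,33); WM=21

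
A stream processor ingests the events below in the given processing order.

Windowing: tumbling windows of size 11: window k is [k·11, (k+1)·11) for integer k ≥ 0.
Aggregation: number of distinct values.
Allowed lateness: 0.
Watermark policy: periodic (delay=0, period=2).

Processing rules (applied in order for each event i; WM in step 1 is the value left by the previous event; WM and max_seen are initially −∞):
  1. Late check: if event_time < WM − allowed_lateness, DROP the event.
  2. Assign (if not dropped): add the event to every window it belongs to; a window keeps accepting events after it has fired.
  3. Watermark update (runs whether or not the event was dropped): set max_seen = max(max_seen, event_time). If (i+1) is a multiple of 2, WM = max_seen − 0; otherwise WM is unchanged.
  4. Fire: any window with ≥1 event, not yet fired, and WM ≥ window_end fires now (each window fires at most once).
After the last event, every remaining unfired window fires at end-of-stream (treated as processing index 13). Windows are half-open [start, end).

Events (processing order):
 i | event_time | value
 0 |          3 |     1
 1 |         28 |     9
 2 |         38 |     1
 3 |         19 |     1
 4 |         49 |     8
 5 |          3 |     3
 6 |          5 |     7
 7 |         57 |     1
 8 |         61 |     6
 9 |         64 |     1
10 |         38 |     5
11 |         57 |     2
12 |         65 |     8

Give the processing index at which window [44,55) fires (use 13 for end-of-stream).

i=0 t=3 v=1: → [0,11); WM=−∞
i=1 t=28 v=9: → [22,33); WM=28; [0,11) fires=1
i=2 t=38 v=1: → [33,44); WM=28
i=3 t=19 v=1: DROP (t<28-0); WM=38; [22,33) fires=1
i=4 t=49 v=8: → [44,55); WM=38
i=5 t=3 v=3: DROP (t<38-0); WM=49; [33,44) fires=1
i=6 t=5 v=7: DROP (t<49-0); WM=49
i=7 t=57 v=1: → [55,66); WM=57; [44,55) fires=1
i=8 t=61 v=6: → [55,66); WM=57
i=9 t=64 v=1: → [55,66); WM=64
i=10 t=38 v=5: DROP (t<64-0); WM=64
i=11 t=57 v=2: DROP (t<64-0); WM=64
i=12 t=65 v=8: → [55,66); WM=64

7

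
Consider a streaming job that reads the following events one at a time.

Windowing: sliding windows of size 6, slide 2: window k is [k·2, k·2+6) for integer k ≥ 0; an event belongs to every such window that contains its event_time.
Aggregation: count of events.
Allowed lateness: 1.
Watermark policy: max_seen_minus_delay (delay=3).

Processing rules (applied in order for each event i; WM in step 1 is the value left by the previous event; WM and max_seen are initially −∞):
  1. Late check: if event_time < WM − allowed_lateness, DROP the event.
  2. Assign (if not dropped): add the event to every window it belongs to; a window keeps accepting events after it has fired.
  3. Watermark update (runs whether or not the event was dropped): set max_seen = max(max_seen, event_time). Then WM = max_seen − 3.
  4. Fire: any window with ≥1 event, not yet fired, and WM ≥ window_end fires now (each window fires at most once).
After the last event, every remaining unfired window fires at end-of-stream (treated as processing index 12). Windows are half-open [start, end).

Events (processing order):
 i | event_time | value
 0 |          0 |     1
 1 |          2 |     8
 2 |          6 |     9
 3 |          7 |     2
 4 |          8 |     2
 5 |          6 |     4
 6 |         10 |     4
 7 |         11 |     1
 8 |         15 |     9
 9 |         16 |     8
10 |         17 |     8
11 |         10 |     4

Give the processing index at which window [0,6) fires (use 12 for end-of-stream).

i=0 t=0 v=1: → [0,6); WM=-3
i=1 t=2 v=8: → [2,8),[0,6); WM=-1
i=2 t=6 v=9: → [6,12),[4,10),[2,8); WM=3
i=3 t=7 v=2: → [6,12),[4,10),[2,8); WM=4
i=4 t=8 v=2: → [8,14),[6,12),[4,10); WM=5
i=5 t=6 v=4: → [6,12),[4,10),[2,8); WM=5
i=6 t=10 v=4: → [10,16),[8,14),[6,12); WM=7; [0,6) fires=2
i=7 t=11 v=1: → [10,16),[8,14),[6,12); WM=8; [2,8) fires=4
i=8 t=15 v=9: → [14,20),[12,18),[10,16); WM=12; [4,10) fires=4 [6,12) fires=6
i=9 t=16 v=8: → [16,22),[14,20),[12,18); WM=13
i=10 t=17 v=8: → [16,22),[14,20),[12,18); WM=14; [8,14) fires=3
i=11 t=10 v=4: DROP (t<14-1); WM=14

6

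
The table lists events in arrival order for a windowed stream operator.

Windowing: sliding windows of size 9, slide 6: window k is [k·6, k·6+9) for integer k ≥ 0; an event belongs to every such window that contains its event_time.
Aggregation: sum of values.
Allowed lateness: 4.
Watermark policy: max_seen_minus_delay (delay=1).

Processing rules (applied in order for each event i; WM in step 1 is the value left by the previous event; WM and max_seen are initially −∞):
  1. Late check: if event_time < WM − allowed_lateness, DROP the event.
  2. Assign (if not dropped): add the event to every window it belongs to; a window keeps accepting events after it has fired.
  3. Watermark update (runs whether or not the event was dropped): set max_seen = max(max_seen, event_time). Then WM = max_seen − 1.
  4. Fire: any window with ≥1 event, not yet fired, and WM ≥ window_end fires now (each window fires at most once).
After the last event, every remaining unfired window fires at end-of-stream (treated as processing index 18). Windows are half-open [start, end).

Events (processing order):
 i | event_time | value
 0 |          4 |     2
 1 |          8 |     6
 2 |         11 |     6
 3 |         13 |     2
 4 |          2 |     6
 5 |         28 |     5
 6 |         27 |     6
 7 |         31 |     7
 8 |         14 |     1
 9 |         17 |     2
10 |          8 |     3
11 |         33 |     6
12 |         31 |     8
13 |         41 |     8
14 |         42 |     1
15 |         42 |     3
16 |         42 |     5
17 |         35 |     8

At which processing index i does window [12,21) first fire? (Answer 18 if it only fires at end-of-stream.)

5

i=0 t=4 v=2: → [0,9); WM=3
i=1 t=8 v=6: → [6,15),[0,9); WM=7
i=2 t=11 v=6: → [6,15); WM=10; [0,9) fires=8
i=3 t=13 v=2: → [12,21),[6,15); WM=12
i=4 t=2 v=6: DROP (t<12-4); WM=12
i=5 t=28 v=5: → [24,33); WM=27; [6,15) fires=14 [12,21) fires=2
i=6 t=27 v=6: → [24,33); WM=27
i=7 t=31 v=7: → [30,39),[24,33); WM=30
i=8 t=14 v=1: DROP (t<30-4); WM=30
i=9 t=17 v=2: DROP (t<30-4); WM=30
i=10 t=8 v=3: DROP (t<30-4); WM=30
i=11 t=33 v=6: → [30,39); WM=32
i=12 t=31 v=8: → [30,39),[24,33); WM=32
i=13 t=41 v=8: → [36,45); WM=40; [24,33) fires=26 [30,39) fires=21
i=14 t=42 v=1: → [42,51),[36,45); WM=41
i=15 t=42 v=3: → [42,51),[36,45); WM=41
i=16 t=42 v=5: → [42,51),[36,45); WM=41
i=17 t=35 v=8: DROP (t<41-4); WM=41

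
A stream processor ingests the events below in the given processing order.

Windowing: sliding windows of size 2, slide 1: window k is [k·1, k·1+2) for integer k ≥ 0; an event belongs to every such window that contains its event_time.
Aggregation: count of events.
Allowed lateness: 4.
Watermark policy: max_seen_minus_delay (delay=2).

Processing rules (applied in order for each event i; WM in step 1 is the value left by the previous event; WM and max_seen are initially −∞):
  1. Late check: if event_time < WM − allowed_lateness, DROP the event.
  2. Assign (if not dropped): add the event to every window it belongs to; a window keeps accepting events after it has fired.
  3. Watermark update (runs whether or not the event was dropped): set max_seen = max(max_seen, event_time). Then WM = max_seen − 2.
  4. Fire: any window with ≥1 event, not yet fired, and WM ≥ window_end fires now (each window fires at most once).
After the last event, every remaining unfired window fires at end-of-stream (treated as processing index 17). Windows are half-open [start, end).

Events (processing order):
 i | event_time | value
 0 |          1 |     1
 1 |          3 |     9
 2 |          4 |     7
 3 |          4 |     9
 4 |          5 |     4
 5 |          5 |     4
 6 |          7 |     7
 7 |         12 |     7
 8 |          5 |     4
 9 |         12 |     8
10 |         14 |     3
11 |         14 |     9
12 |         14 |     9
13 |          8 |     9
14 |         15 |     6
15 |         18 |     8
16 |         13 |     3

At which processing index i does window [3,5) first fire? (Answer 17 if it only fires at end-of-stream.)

i=0 t=1 v=1: → [1,3),[0,2); WM=-1
i=1 t=3 v=9: → [3,5),[2,4); WM=1
i=2 t=4 v=7: → [4,6),[3,5); WM=2; [0,2) fires=1
i=3 t=4 v=9: → [4,6),[3,5); WM=2
i=4 t=5 v=4: → [5,7),[4,6); WM=3; [1,3) fires=1
i=5 t=5 v=4: → [5,7),[4,6); WM=3
i=6 t=7 v=7: → [7,9),[6,8); WM=5; [2,4) fires=1 [3,5) fires=3
i=7 t=12 v=7: → [12,14),[11,13); WM=10; [4,6) fires=4 [5,7) fires=2 [6,8) fires=1 [7,9) fires=1
i=8 t=5 v=4: DROP (t<10-4); WM=10
i=9 t=12 v=8: → [12,14),[11,13); WM=10
i=10 t=14 v=3: → [14,16),[13,15); WM=12
i=11 t=14 v=9: → [14,16),[13,15); WM=12
i=12 t=14 v=9: → [14,16),[13,15); WM=12
i=13 t=8 v=9: → [8,10),[7,9); WM=12; [8,10) fires=1
i=14 t=15 v=6: → [15,17),[14,16); WM=13; [11,13) fires=2
i=15 t=18 v=8: → [18,20),[17,19); WM=16; [12,14) fires=2 [13,15) fires=3 [14,16) fires=4
i=16 t=13 v=3: → [13,15),[12,14); WM=16

6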